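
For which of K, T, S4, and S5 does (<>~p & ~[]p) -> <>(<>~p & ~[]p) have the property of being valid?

K-tableau for the negation ~((<>~p & ~[]p) -> <>(<>~p & ~[]p)):
1. ~((<>~p & ~[]p) -> <>(<>~p & ~[]p)), w0
2. <>~p & ~[]p, w0
3. ~<>(<>~p & ~[]p), w0
4. <>~p, w0
5. ~[]p, w0
6. ~p, w1
7. ~(<>~p & ~[]p), w1
8. []p, w1
9. ~p, w2
10. ~(<>~p & ~[]p), w2
11. []p, w2
Accessibility: w0Rw1, w0Rw2
Complete open branch: countermodel on a K-frame, so not valid in K.
T-tableau for the negation ~((<>~p & ~[]p) -> <>(<>~p & ~[]p)):
1. ~((<>~p & ~[]p) -> <>(<>~p & ~[]p)), w0
2. <>~p & ~[]p, w0
3. ~<>(<>~p & ~[]p), w0
4. <>~p, w0
5. ~[]p, w0
6. ~(<>~p & ~[]p), w0
7. []p, w0
8. p, w0
9. ~p, w1
10. ~(<>~p & ~[]p), w1
11. p, w1
Accessibility: w0Rw0, w0Rw1, w1Rw1
Branch closes: p and ~p both at w1.
Every branch closes (one shown): valid in T, hence also in S4, S5 (every theorem of T is a theorem of S4 and S5).

T, S4, S5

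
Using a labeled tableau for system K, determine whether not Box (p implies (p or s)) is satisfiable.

1. not Box (p implies (p or s)), 0
2. not (p implies (p or s)), 1
3. p, 1
4. not (p or s), 1
5. not p, 1
6. not s, 1
Accessibility: 0R1
Branch closes: p and not p both at 1.
(One branch shown.) All branches close.

Unsatisfiable (every branch closes)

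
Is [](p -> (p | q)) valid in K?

Valid in K

Tableau for the negation ~[](p -> (p | q)):
1. ~[](p -> (p | q)), u
2. ~(p -> (p | q)), v
3. p, v
4. ~(p | q), v
5. ~p, v
6. ~q, v
Accessibility: uRv
Branch closes: p and ~p both at v.
Every branch of the negation's tableau closes; the branch above is one of them.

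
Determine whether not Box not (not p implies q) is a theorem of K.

Invalid (countermodel exists)

Tableau for the negation Box not (not p implies q):
1. Box not (not p implies q), w0
The negation has an open branch (countermodel exists).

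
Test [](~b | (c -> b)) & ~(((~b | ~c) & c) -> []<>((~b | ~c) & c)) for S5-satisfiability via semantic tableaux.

Unsatisfiable (every branch closes)

1. [](~b | (c -> b)) & ~(((~b | ~c) & c) -> []<>((~b | ~c) & c)), w0
2. [](~b | (c -> b)), w0
3. ~(((~b | ~c) & c) -> []<>((~b | ~c) & c)), w0
4. (~b | ~c) & c, w0
5. ~[]<>((~b | ~c) & c), w0
6. ~b | ~c, w0
7. c, w0
8. ~b | (c -> b), w0
9. ~b, w0
10. ~<>((~b | ~c) & c), w1
11. ~b | (c -> b), w1
12. ~((~b | ~c) & c), w0
13. ~((~b | ~c) & c), w1
14. c -> b, w1
15. ~(~b | ~c), w0
16. b, w0
Accessibility: w0Rw0, w0Rw1, w1Rw0, w1Rw1
Branch closes: b and ~b both at w0.
Every branch closes; the branch above is one of them.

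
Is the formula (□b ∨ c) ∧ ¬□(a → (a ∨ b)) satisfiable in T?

Unsatisfiable (every branch closes)

1. (□b ∨ c) ∧ ¬□(a → (a ∨ b)), 0
2. □b ∨ c, 0
3. ¬□(a → (a ∨ b)), 0
4. □b, 0
5. b, 0
6. ¬(a → (a ∨ b)), 1
7. a, 1
8. ¬(a ∨ b), 1
9. ¬a, 1
10. ¬b, 1
Accessibility: 0R0, 0R1, 1R1
Branch closes: a and ¬a both at 1.
All branches of the tableau close; one closing branch shown above.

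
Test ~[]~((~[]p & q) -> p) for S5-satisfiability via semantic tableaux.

Yes, satisfiable

1. ~[]~((~[]p & q) -> p), u
2. (~[]p & q) -> p, v
3. p, v
Accessibility: uRu, uRv, vRu, vRv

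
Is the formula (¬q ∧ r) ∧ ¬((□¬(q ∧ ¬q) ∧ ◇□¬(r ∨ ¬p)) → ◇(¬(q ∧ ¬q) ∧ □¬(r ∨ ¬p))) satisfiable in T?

Unsatisfiable

1. (¬q ∧ r) ∧ ¬((□¬(q ∧ ¬q) ∧ ◇□¬(r ∨ ¬p)) → ◇(¬(q ∧ ¬q) ∧ □¬(r ∨ ¬p))), 0
2. ¬q ∧ r, 0   [∧-rule on 1]
3. ¬((□¬(q ∧ ¬q) ∧ ◇□¬(r ∨ ¬p)) → ◇(¬(q ∧ ¬q) ∧ □¬(r ∨ ¬p))), 0   [∧-rule on 1]
4. ¬q, 0   [∧-rule on 2]
5. r, 0   [∧-rule on 2]
6. □¬(q ∧ ¬q) ∧ ◇□¬(r ∨ ¬p), 0   [¬→-rule on 3]
7. ¬◇(¬(q ∧ ¬q) ∧ □¬(r ∨ ¬p)), 0   [¬→-rule on 3]
8. □¬(q ∧ ¬q), 0   [∧-rule on 6]
9. ◇□¬(r ∨ ¬p), 0   [∧-rule on 6]
10. ¬(¬(q ∧ ¬q) ∧ □¬(r ∨ ¬p)), 0   [¬◇-rule on 7 via 0R0]
11. ¬(q ∧ ¬q), 0   [□-rule on 8 via 0R0]
12. ¬□¬(r ∨ ¬p), 0   [¬∧-rule on 10 (branches; this branch)]
13. □¬(r ∨ ¬p), 1   [◇-rule on 9: fresh world 1, 0R1]
14. ¬(¬(q ∧ ¬q) ∧ □¬(r ∨ ¬p)), 1   [¬◇-rule on 7 via 0R1]
15. ¬(q ∧ ¬q), 1   [□-rule on 8 via 0R1]
16. ¬(r ∨ ¬p), 1   [□-rule on 13 via 1R1]
17. ¬r, 1   [¬∨-rule on 16]
18. p, 1   [¬∨-rule on 16]
19. ¬□¬(r ∨ ¬p), 1   [¬∧-rule on 14 (branches; this branch)]
20. q, 1   [¬∧-rule on 15 (branches; this branch)]
21. r ∨ ¬p, 2   [¬□-rule on 12: fresh world 2, 0R2]
22. ¬(¬(q ∧ ¬q) ∧ □¬(r ∨ ¬p)), 2   [¬◇-rule on 7 via 0R2]
23. ¬(q ∧ ¬q), 2   [□-rule on 8 via 0R2]
24. ¬p, 2   [∨-rule on 21 (branches; this branch)]
25. ¬□¬(r ∨ ¬p), 2   [¬∧-rule on 22 (branches; this branch)]
26. q, 2   [¬∧-rule on 23 (branches; this branch)]
27. r ∨ ¬p, 3   [¬□-rule on 19: fresh world 3, 1R3]
28. ¬(r ∨ ¬p), 3   [□-rule on 13 via 1R3]
29. ¬r, 3   [¬∨-rule on 28]
30. p, 3   [¬∨-rule on 28]
31. ¬p, 3   [∨-rule on 27 (branches; this branch)]
Accessibility: 0R0, 0R1, 0R2, 1R1, 1R3, 2R2, 3R3
Branch closes: p and ¬p both at 3.
All branches of the tableau close; one closing branch shown above.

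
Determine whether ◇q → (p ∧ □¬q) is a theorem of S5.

Invalid (countermodel exists)

Tableau for the negation ¬(◇q → (p ∧ □¬q)):
1. ¬(◇q → (p ∧ □¬q)), 0
2. ◇q, 0
3. ¬(p ∧ □¬q), 0
4. ¬□¬q, 0
5. q, 1
6. q, 2
Accessibility: 0R0, 0R1, 0R2, 1R0, 1R1, 1R2, 2R0, 2R1, 2R2
The negation has an open branch (countermodel exists).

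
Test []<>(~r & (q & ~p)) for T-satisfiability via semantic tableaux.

1. []<>(~r & (q & ~p)), u
2. <>(~r & (q & ~p)), u
3. ~r & (q & ~p), v
4. ~r, v
5. q & ~p, v
6. q, v
7. ~p, v
8. <>(~r & (q & ~p)), v
9. ~r & (q & ~p), w
10. ~r, w
11. q & ~p, w
12. q, w
13. ~p, w
Accessibility: uRu, uRv, vRv, vRw, wRw

Satisfiable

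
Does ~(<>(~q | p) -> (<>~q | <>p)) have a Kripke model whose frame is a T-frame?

1. ~(<>(~q | p) -> (<>~q | <>p)), u
2. <>(~q | p), u   [~->-rule on 1]
3. ~(<>~q | <>p), u   [~->-rule on 1]
4. ~<>~q, u   [~|-rule on 3]
5. ~<>p, u   [~|-rule on 3]
6. q, u   [~<>-rule on 4 via uRu]
7. ~p, u   [~<>-rule on 5 via uRu]
8. ~q | p, v   [<>-rule on 2: fresh world v, uRv]
9. q, v   [~<>-rule on 4 via uRv]
10. ~p, v   [~<>-rule on 5 via uRv]
11. p, v   [|-rule on 8 (branches; this branch)]
Accessibility: uRu, uRv, vRv
Branch closes: p and ~p both at v.
Every branch closes; the branch above is one of them.

Unsatisfiable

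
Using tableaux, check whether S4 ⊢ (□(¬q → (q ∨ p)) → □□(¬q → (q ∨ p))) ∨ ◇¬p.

Tableau for the negation ¬((□(¬q → (q ∨ p)) → □□(¬q → (q ∨ p))) ∨ ◇¬p):
1. ¬((□(¬q → (q ∨ p)) → □□(¬q → (q ∨ p))) ∨ ◇¬p), 0
2. ¬(□(¬q → (q ∨ p)) → □□(¬q → (q ∨ p))), 0
3. ¬◇¬p, 0
4. □(¬q → (q ∨ p)), 0
5. ¬□□(¬q → (q ∨ p)), 0
6. p, 0
7. ¬q → (q ∨ p), 0
8. q ∨ p, 0
9. ¬□(¬q → (q ∨ p)), 1
10. p, 1
11. ¬q → (q ∨ p), 1
12. q ∨ p, 1
13. ¬(¬q → (q ∨ p)), 2
14. ¬q, 2
15. ¬(q ∨ p), 2
16. ¬p, 2
17. p, 2
Accessibility: 0R0, 0R1, 0R2, 1R1, 1R2, 2R2
Branch closes: p and ¬p both at 2.
Every branch of the negation's tableau closes; the branch above is one of them.

Valid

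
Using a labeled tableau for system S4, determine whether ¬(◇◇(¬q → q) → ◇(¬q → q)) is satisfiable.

1. ¬(◇◇(¬q → q) → ◇(¬q → q)), w0
2. ◇◇(¬q → q), w0   [¬→-rule on 1]
3. ¬◇(¬q → q), w0   [¬→-rule on 1]
4. ¬(¬q → q), w0   [¬◇-rule on 3 via w0Rw0]
5. ¬q, w0   [¬→-rule on 4]
6. ◇(¬q → q), w1   [◇-rule on 2: fresh world w1, w0Rw1]
7. ¬(¬q → q), w1   [¬◇-rule on 3 via w0Rw1]
8. ¬q, w1   [¬→-rule on 7]
9. ¬q → q, w2   [◇-rule on 6: fresh world w2, w1Rw2]
10. ¬(¬q → q), w2   [¬◇-rule on 3 via w0Rw2]
11. ¬q, w2   [¬→-rule on 10]
12. q, w2   [→-rule on 9 (branches; this branch)]
Accessibility: w0Rw0, w0Rw1, w0Rw2, w1Rw1, w1Rw2, w2Rw2
Branch closes: q and ¬q both at w2.
(One branch shown.) All branches close.

No, unsatisfiable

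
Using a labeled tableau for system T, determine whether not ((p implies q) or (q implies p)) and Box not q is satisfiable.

1. not ((p implies q) or (q implies p)) and Box not q, w0
2. not ((p implies q) or (q implies p)), w0
3. Box not q, w0
4. not (p implies q), w0
5. not (q implies p), w0
6. p, w0
7. not q, w0
8. q, w0
9. not p, w0
Accessibility: w0Rw0
Branch closes: q and not q both at w0.
Every branch closes; the branch above is one of them.

No, unsatisfiable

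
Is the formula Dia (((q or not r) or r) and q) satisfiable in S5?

1. Dia (((q or not r) or r) and q), w0
2. ((q or not r) or r) and q, w1
3. (q or not r) or r, w1
4. q, w1
5. r, w1
Accessibility: w0Rw0, w0Rw1, w1Rw0, w1Rw1

Satisfiable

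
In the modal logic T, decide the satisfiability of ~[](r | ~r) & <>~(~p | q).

1. ~[](r | ~r) & <>~(~p | q), u
2. ~[](r | ~r), u
3. <>~(~p | q), u
4. ~(r | ~r), v
5. ~r, v
6. r, v
Accessibility: uRu, uRv, vRv
Branch closes: r and ~r both at v.
(One branch shown.) All branches close.

No, unsatisfiable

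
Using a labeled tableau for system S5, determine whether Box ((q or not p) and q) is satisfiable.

Satisfiable

1. Box ((q or not p) and q), 0
2. (q or not p) and q, 0   [Box-rule on 1 via 0R0]
3. q or not p, 0   [and-rule on 2]
4. q, 0   [and-rule on 2]
5. not p, 0   [or-rule on 3 (branches; this branch)]
Accessibility: 0R0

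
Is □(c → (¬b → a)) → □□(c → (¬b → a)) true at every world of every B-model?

Tableau for the negation ¬(□(c → (¬b → a)) → □□(c → (¬b → a))):
1. ¬(□(c → (¬b → a)) → □□(c → (¬b → a))), u
2. □(c → (¬b → a)), u   [¬→-rule on 1]
3. ¬□□(c → (¬b → a)), u   [¬→-rule on 1]
4. c → (¬b → a), u   [□-rule on 2 via uRu]
5. ¬b → a, u   [→-rule on 4 (branches; this branch)]
6. a, u   [→-rule on 5 (branches; this branch)]
7. ¬□(c → (¬b → a)), v   [¬□-rule on 3: fresh world v, uRv]
8. c → (¬b → a), v   [□-rule on 2 via uRv]
9. ¬b → a, v   [→-rule on 8 (branches; this branch)]
10. a, v   [→-rule on 9 (branches; this branch)]
11. ¬(c → (¬b → a)), w   [¬□-rule on 7: fresh world w, vRw]
12. c, w   [¬→-rule on 11]
13. ¬(¬b → a), w   [¬→-rule on 11]
14. ¬b, w   [¬→-rule on 13]
15. ¬a, w   [¬→-rule on 13]
Accessibility: uRu, uRv, vRu, vRv, vRw, wRv, wRw
The negation has an open branch (countermodel exists).

Invalid (countermodel exists)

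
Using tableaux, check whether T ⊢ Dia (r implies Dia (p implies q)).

Tableau for the negation not Dia (r implies Dia (p implies q)):
1. not Dia (r implies Dia (p implies q)), w0
2. not (r implies Dia (p implies q)), w0   [neg-Dia-rule on 1 via w0Rw0]
3. r, w0   [neg-implies-rule on 2]
4. not Dia (p implies q), w0   [neg-implies-rule on 2]
5. not (p implies q), w0   [neg-Dia-rule on 4 via w0Rw0]
6. p, w0   [neg-implies-rule on 5]
7. not q, w0   [neg-implies-rule on 5]
Accessibility: w0Rw0
The negation has an open branch (countermodel exists).

No, not valid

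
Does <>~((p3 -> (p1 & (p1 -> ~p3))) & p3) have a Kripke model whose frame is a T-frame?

1. <>~((p3 -> (p1 & (p1 -> ~p3))) & p3), u
2. ~((p3 -> (p1 & (p1 -> ~p3))) & p3), v
3. ~p3, v
Accessibility: uRu, uRv, vRv

Satisfiable (open branch found)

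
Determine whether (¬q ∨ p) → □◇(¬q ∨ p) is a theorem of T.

Invalid (countermodel exists)

Tableau for the negation ¬((¬q ∨ p) → □◇(¬q ∨ p)):
1. ¬((¬q ∨ p) → □◇(¬q ∨ p)), 0
2. ¬q ∨ p, 0   [¬→-rule on 1]
3. ¬□◇(¬q ∨ p), 0   [¬→-rule on 1]
4. p, 0   [∨-rule on 2 (branches; this branch)]
5. ¬◇(¬q ∨ p), 1   [¬□-rule on 3: fresh world 1, 0R1]
6. ¬(¬q ∨ p), 1   [¬◇-rule on 5 via 1R1]
7. q, 1   [¬∨-rule on 6]
8. ¬p, 1   [¬∨-rule on 6]
Accessibility: 0R0, 0R1, 1R1
The negation has an open branch (countermodel exists).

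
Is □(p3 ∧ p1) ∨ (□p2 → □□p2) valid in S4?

Valid in S4

Tableau for the negation ¬(□(p3 ∧ p1) ∨ (□p2 → □□p2)):
1. ¬(□(p3 ∧ p1) ∨ (□p2 → □□p2)), w0
2. ¬□(p3 ∧ p1), w0
3. ¬(□p2 → □□p2), w0
4. □p2, w0
5. ¬□□p2, w0
6. p2, w0
7. ¬(p3 ∧ p1), w1
8. p2, w1
9. ¬p1, w1
10. ¬□p2, w2
11. p2, w2
12. ¬p2, w3
13. p2, w3
Accessibility: w0Rw0, w0Rw1, w0Rw2, w0Rw3, w1Rw1, w2Rw2, w2Rw3, w3Rw3
Branch closes: p2 and ¬p2 both at w3.
All branches of the negation close; one closing branch shown above.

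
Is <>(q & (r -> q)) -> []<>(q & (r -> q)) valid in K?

Not valid

Tableau for the negation ~(<>(q & (r -> q)) -> []<>(q & (r -> q))):
1. ~(<>(q & (r -> q)) -> []<>(q & (r -> q))), u
2. <>(q & (r -> q)), u   [~->-rule on 1]
3. ~[]<>(q & (r -> q)), u   [~->-rule on 1]
4. q & (r -> q), v   [<>-rule on 2: fresh world v, uRv]
5. q, v   [&-rule on 4]
6. r -> q, v   [&-rule on 4]
7. ~<>(q & (r -> q)), w   [~[]-rule on 3: fresh world w, uRw]
Accessibility: uRv, uRw
The negation has an open branch (countermodel exists).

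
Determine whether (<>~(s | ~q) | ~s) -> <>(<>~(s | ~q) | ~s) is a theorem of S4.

Tableau for the negation ~((<>~(s | ~q) | ~s) -> <>(<>~(s | ~q) | ~s)):
1. ~((<>~(s | ~q) | ~s) -> <>(<>~(s | ~q) | ~s)), w0
2. <>~(s | ~q) | ~s, w0
3. ~<>(<>~(s | ~q) | ~s), w0
4. ~(<>~(s | ~q) | ~s), w0
5. ~<>~(s | ~q), w0
6. s, w0
7. s | ~q, w0
8. <>~(s | ~q), w0
9. ~q, w0
10. ~(s | ~q), w1
11. ~s, w1
12. q, w1
13. ~(<>~(s | ~q) | ~s), w1
14. ~<>~(s | ~q), w1
15. s, w1
Accessibility: w0Rw0, w0Rw1, w1Rw1
Branch closes: s and ~s both at w1.
All branches of the negation close; one closing branch shown above.

Valid in S4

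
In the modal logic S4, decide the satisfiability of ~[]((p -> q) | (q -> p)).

Unsatisfiable (every branch closes)

1. ~[]((p -> q) | (q -> p)), 0
2. ~((p -> q) | (q -> p)), 1   [~[]-rule on 1: fresh world 1, 0R1]
3. ~(p -> q), 1   [~|-rule on 2]
4. ~(q -> p), 1   [~|-rule on 2]
5. p, 1   [~->-rule on 3]
6. ~q, 1   [~->-rule on 3]
7. q, 1   [~->-rule on 4]
8. ~p, 1   [~->-rule on 4]
Accessibility: 0R0, 0R1, 1R1
Branch closes: q and ~q both at 1.
All branches of the tableau close; one closing branch shown above.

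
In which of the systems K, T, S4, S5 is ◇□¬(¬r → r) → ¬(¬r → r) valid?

S4-tableau for the negation ¬(◇□¬(¬r → r) → ¬(¬r → r)):
1. ¬(◇□¬(¬r → r) → ¬(¬r → r)), w0
2. ◇□¬(¬r → r), w0
3. ¬r → r, w0
4. r, w0
5. □¬(¬r → r), w1
6. ¬(¬r → r), w1
7. ¬r, w1
Accessibility: w0Rw0, w0Rw1, w1Rw1
Complete open branch: countermodel on an S4-frame, so not valid in S4, nor in K, T (the same frame is also a K-frame and a T-frame).
S5-tableau for the negation ¬(◇□¬(¬r → r) → ¬(¬r → r)):
1. ¬(◇□¬(¬r → r) → ¬(¬r → r)), w0
2. ◇□¬(¬r → r), w0
3. ¬r → r, w0
4. r, w0
5. □¬(¬r → r), w1
6. ¬(¬r → r), w0
7. ¬r, w0
Accessibility: w0Rw0, w0Rw1, w1Rw0, w1Rw1
Branch closes: r and ¬r both at w0.
Every branch closes (one shown): valid in S5.

S5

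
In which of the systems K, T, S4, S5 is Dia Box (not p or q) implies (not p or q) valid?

S5

S5-tableau for the negation not (Dia Box (not p or q) implies (not p or q)):
1. not (Dia Box (not p or q) implies (not p or q)), u
2. Dia Box (not p or q), u
3. not (not p or q), u
4. p, u
5. not q, u
6. Box (not p or q), v
7. not p or q, u
8. not p or q, v
9. q, u
Accessibility: uRu, uRv, vRu, vRv
Branch closes: q and not q both at u.
Every branch closes (one shown): valid in S5.
S4-tableau for the negation not (Dia Box (not p or q) implies (not p or q)):
1. not (Dia Box (not p or q) implies (not p or q)), u
2. Dia Box (not p or q), u
3. not (not p or q), u
4. p, u
5. not q, u
6. Box (not p or q), v
7. not p or q, v
8. q, v
Accessibility: uRu, uRv, vRv
Complete open branch: countermodel on an S4-frame, so not valid in S4, nor in K, T (the same frame is also a K-frame and a T-frame).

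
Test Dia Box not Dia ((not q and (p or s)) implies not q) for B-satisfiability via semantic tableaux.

1. Dia Box not Dia ((not q and (p or s)) implies not q), w0
2. Box not Dia ((not q and (p or s)) implies not q), w1
3. not Dia ((not q and (p or s)) implies not q), w0
4. not Dia ((not q and (p or s)) implies not q), w1
5. not ((not q and (p or s)) implies not q), w0
6. not q and (p or s), w0
7. q, w0
8. not q, w0
9. p or s, w0
Accessibility: w0Rw0, w0Rw1, w1Rw0, w1Rw1
Branch closes: q and not q both at w0.
Every branch closes; the branch above is one of them.

No, unsatisfiable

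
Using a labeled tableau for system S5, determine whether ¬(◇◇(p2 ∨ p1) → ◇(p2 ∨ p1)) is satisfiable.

1. ¬(◇◇(p2 ∨ p1) → ◇(p2 ∨ p1)), w0
2. ◇◇(p2 ∨ p1), w0   [¬→-rule on 1]
3. ¬◇(p2 ∨ p1), w0   [¬→-rule on 1]
4. ¬(p2 ∨ p1), w0   [¬◇-rule on 3 via w0Rw0]
5. ¬p2, w0   [¬∨-rule on 4]
6. ¬p1, w0   [¬∨-rule on 4]
7. ◇(p2 ∨ p1), w1   [◇-rule on 2: fresh world w1, w0Rw1]
8. ¬(p2 ∨ p1), w1   [¬◇-rule on 3 via w0Rw1]
9. ¬p2, w1   [¬∨-rule on 8]
10. ¬p1, w1   [¬∨-rule on 8]
11. p2 ∨ p1, w2   [◇-rule on 7: fresh world w2, w1Rw2]
12. ¬(p2 ∨ p1), w2   [¬◇-rule on 3 via w0Rw2]
13. ¬p2, w2   [¬∨-rule on 12]
14. ¬p1, w2   [¬∨-rule on 12]
15. p1, w2   [∨-rule on 11 (branches; this branch)]
Accessibility: w0Rw0, w0Rw1, w0Rw2, w1Rw0, w1Rw1, w1Rw2, w2Rw0, w2Rw1, w2Rw2
Branch closes: p1 and ¬p1 both at w2.
(One branch shown.) All branches close.

Unsatisfiable (every branch closes)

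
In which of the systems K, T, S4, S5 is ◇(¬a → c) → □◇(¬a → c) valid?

S5

S5-tableau for the negation ¬(◇(¬a → c) → □◇(¬a → c)):
1. ¬(◇(¬a → c) → □◇(¬a → c)), 0
2. ◇(¬a → c), 0   [¬→-rule on 1]
3. ¬□◇(¬a → c), 0   [¬→-rule on 1]
4. ¬a → c, 1   [◇-rule on 2: fresh world 1, 0R1]
5. c, 1   [→-rule on 4 (branches; this branch)]
6. ¬◇(¬a → c), 2   [¬□-rule on 3: fresh world 2, 0R2]
7. ¬(¬a → c), 0   [¬◇-rule on 6 via 2R0]
8. ¬a, 0   [¬→-rule on 7]
9. ¬c, 0   [¬→-rule on 7]
10. ¬(¬a → c), 1   [¬◇-rule on 6 via 2R1]
11. ¬a, 1   [¬→-rule on 10]
12. ¬c, 1   [¬→-rule on 10]
Accessibility: 0R0, 0R1, 0R2, 1R0, 1R1, 1R2, 2R0, 2R1, 2R2
Branch closes: c and ¬c both at 1.
Every branch closes (one shown): valid in S5.
S4-tableau for the negation ¬(◇(¬a → c) → □◇(¬a → c)):
1. ¬(◇(¬a → c) → □◇(¬a → c)), 0
2. ◇(¬a → c), 0   [¬→-rule on 1]
3. ¬□◇(¬a → c), 0   [¬→-rule on 1]
4. ¬a → c, 1   [◇-rule on 2: fresh world 1, 0R1]
5. c, 1   [→-rule on 4 (branches; this branch)]
6. ¬◇(¬a → c), 2   [¬□-rule on 3: fresh world 2, 0R2]
7. ¬(¬a → c), 2   [¬◇-rule on 6 via 2R2]
8. ¬a, 2   [¬→-rule on 7]
9. ¬c, 2   [¬→-rule on 7]
Accessibility: 0R0, 0R1, 0R2, 1R1, 2R2
Complete open branch: countermodel on an S4-frame, so not valid in S4, nor in K, T (the same frame is also a K-frame and a T-frame).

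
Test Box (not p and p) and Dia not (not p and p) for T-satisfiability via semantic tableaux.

Unsatisfiable (every branch closes)

1. Box (not p and p) and Dia not (not p and p), w0
2. Box (not p and p), w0   [and-rule on 1]
3. Dia not (not p and p), w0   [and-rule on 1]
4. not p and p, w0   [Box-rule on 2 via w0Rw0]
5. not p, w0   [and-rule on 4]
6. p, w0   [and-rule on 4]
Accessibility: w0Rw0
Branch closes: p and not p both at w0.
Every branch closes; the branch above is one of them.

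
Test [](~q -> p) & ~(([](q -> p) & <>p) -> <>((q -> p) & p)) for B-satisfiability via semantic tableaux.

Unsatisfiable

1. [](~q -> p) & ~(([](q -> p) & <>p) -> <>((q -> p) & p)), 0
2. [](~q -> p), 0
3. ~(([](q -> p) & <>p) -> <>((q -> p) & p)), 0
4. [](q -> p) & <>p, 0
5. ~<>((q -> p) & p), 0
6. [](q -> p), 0
7. <>p, 0
8. ~q -> p, 0
9. ~((q -> p) & p), 0
10. q -> p, 0
11. q, 0
12. ~(q -> p), 0
13. ~p, 0
14. p, 0
Accessibility: 0R0
Branch closes: p and ~p both at 0.
(One branch shown.) All branches close.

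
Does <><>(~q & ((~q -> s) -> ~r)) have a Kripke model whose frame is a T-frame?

1. <><>(~q & ((~q -> s) -> ~r)), w0
2. <>(~q & ((~q -> s) -> ~r)), w1
3. ~q & ((~q -> s) -> ~r), w2
4. ~q, w2
5. (~q -> s) -> ~r, w2
6. ~r, w2
Accessibility: w0Rw0, w0Rw1, w1Rw1, w1Rw2, w2Rw2

Satisfiable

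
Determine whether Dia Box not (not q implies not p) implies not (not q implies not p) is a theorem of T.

Invalid (countermodel exists)

Tableau for the negation not (Dia Box not (not q implies not p) implies not (not q implies not p)):
1. not (Dia Box not (not q implies not p) implies not (not q implies not p)), w0
2. Dia Box not (not q implies not p), w0
3. not q implies not p, w0
4. not p, w0
5. Box not (not q implies not p), w1
6. not (not q implies not p), w1
7. not q, w1
8. p, w1
Accessibility: w0Rw0, w0Rw1, w1Rw1
The negation has an open branch (countermodel exists).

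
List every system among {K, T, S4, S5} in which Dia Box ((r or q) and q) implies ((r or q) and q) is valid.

S5-tableau for the negation not (Dia Box ((r or q) and q) implies ((r or q) and q)):
1. not (Dia Box ((r or q) and q) implies ((r or q) and q)), 0
2. Dia Box ((r or q) and q), 0   [neg-implies-rule on 1]
3. not ((r or q) and q), 0   [neg-implies-rule on 1]
4. not (r or q), 0   [neg-and-rule on 3 (branches; this branch)]
5. not r, 0   [neg-or-rule on 4]
6. not q, 0   [neg-or-rule on 4]
7. Box ((r or q) and q), 1   [Dia-rule on 2: fresh world 1, 0R1]
8. (r or q) and q, 0   [Box-rule on 7 via 1R0]
9. r or q, 0   [and-rule on 8]
10. q, 0   [and-rule on 8]
Accessibility: 0R0, 0R1, 1R0, 1R1
Branch closes: q and not q both at 0.
Every branch closes (one shown): valid in S5.
S4-tableau for the negation not (Dia Box ((r or q) and q) implies ((r or q) and q)):
1. not (Dia Box ((r or q) and q) implies ((r or q) and q)), 0
2. Dia Box ((r or q) and q), 0   [neg-implies-rule on 1]
3. not ((r or q) and q), 0   [neg-implies-rule on 1]
4. not q, 0   [neg-and-rule on 3 (branches; this branch)]
5. Box ((r or q) and q), 1   [Dia-rule on 2: fresh world 1, 0R1]
6. (r or q) and q, 1   [Box-rule on 5 via 1R1]
7. r or q, 1   [and-rule on 6]
8. q, 1   [and-rule on 6]
Accessibility: 0R0, 0R1, 1R1
Complete open branch: countermodel on an S4-frame, so not valid in S4, nor in K, T (the same frame is also a K-frame and a T-frame).

S5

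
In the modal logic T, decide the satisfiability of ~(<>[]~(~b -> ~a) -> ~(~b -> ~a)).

Satisfiable (open branch found)

1. ~(<>[]~(~b -> ~a) -> ~(~b -> ~a)), 0
2. <>[]~(~b -> ~a), 0   [~->-rule on 1]
3. ~b -> ~a, 0   [~->-rule on 1]
4. ~a, 0   [->-rule on 3 (branches; this branch)]
5. []~(~b -> ~a), 1   [<>-rule on 2: fresh world 1, 0R1]
6. ~(~b -> ~a), 1   [[]-rule on 5 via 1R1]
7. ~b, 1   [~->-rule on 6]
8. a, 1   [~->-rule on 6]
Accessibility: 0R0, 0R1, 1R1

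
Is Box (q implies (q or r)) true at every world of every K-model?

Tableau for the negation not Box (q implies (q or r)):
1. not Box (q implies (q or r)), u
2. not (q implies (q or r)), v
3. q, v
4. not (q or r), v
5. not q, v
6. not r, v
Accessibility: uRv
Branch closes: q and not q both at v.
All branches of the negation close; one closing branch shown above.

Valid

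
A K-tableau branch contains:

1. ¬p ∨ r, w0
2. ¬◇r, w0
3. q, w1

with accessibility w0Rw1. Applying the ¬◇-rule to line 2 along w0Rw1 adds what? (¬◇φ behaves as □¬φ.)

¬r, w1

¬◇φ behaves as □¬φ: propagate the negated body to each accessible world.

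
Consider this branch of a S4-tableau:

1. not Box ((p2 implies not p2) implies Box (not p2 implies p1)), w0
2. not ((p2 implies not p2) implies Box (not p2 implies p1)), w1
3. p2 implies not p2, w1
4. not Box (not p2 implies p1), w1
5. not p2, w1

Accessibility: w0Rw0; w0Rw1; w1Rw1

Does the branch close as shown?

No atom appears with both signs at the same world.

Not closed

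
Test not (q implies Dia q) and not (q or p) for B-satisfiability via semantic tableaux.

Unsatisfiable (every branch closes)

1. not (q implies Dia q) and not (q or p), u
2. not (q implies Dia q), u
3. not (q or p), u
4. q, u
5. not Dia q, u
6. not q, u
7. not p, u
Accessibility: uRu
Branch closes: q and not q both at u.
(One branch shown.) All branches close.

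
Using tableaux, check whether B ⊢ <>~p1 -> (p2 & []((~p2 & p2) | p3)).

No, not valid

Tableau for the negation ~(<>~p1 -> (p2 & []((~p2 & p2) | p3))):
1. ~(<>~p1 -> (p2 & []((~p2 & p2) | p3))), u
2. <>~p1, u
3. ~(p2 & []((~p2 & p2) | p3)), u
4. ~[]((~p2 & p2) | p3), u
5. ~p1, v
6. ~((~p2 & p2) | p3), w
7. ~(~p2 & p2), w
8. ~p3, w
9. ~p2, w
Accessibility: uRu, uRv, uRw, vRu, vRv, wRu, wRw
The negation has an open branch (countermodel exists).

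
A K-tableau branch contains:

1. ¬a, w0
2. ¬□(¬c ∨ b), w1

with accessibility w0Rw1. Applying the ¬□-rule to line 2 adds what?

a fresh world w2 with w1Rw2, and ¬(¬c ∨ b) at w2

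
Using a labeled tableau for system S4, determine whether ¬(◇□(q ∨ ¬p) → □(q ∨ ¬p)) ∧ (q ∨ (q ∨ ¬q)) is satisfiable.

Satisfiable

1. ¬(◇□(q ∨ ¬p) → □(q ∨ ¬p)) ∧ (q ∨ (q ∨ ¬q)), 0
2. ¬(◇□(q ∨ ¬p) → □(q ∨ ¬p)), 0
3. q ∨ (q ∨ ¬q), 0
4. ◇□(q ∨ ¬p), 0
5. ¬□(q ∨ ¬p), 0
6. q ∨ ¬q, 0
7. ¬q, 0
8. □(q ∨ ¬p), 1
9. q ∨ ¬p, 1
10. ¬p, 1
11. ¬(q ∨ ¬p), 2
12. ¬q, 2
13. p, 2
Accessibility: 0R0, 0R1, 0R2, 1R1, 2R2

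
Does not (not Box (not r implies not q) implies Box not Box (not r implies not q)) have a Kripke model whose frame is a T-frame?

Satisfiable

1. not (not Box (not r implies not q) implies Box not Box (not r implies not q)), w0
2. not Box (not r implies not q), w0
3. not Box not Box (not r implies not q), w0
4. not (not r implies not q), w1
5. not r, w1
6. q, w1
7. Box (not r implies not q), w2
8. not r implies not q, w2
9. not q, w2
Accessibility: w0Rw0, w0Rw1, w0Rw2, w1Rw1, w2Rw2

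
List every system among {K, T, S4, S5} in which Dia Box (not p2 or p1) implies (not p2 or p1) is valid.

S5

S5-tableau for the negation not (Dia Box (not p2 or p1) implies (not p2 or p1)):
1. not (Dia Box (not p2 or p1) implies (not p2 or p1)), 0
2. Dia Box (not p2 or p1), 0
3. not (not p2 or p1), 0
4. p2, 0
5. not p1, 0
6. Box (not p2 or p1), 1
7. not p2 or p1, 0
8. not p2 or p1, 1
9. p1, 0
Accessibility: 0R0, 0R1, 1R0, 1R1
Branch closes: p1 and not p1 both at 0.
Every branch closes (one shown): valid in S5.
S4-tableau for the negation not (Dia Box (not p2 or p1) implies (not p2 or p1)):
1. not (Dia Box (not p2 or p1) implies (not p2 or p1)), 0
2. Dia Box (not p2 or p1), 0
3. not (not p2 or p1), 0
4. p2, 0
5. not p1, 0
6. Box (not p2 or p1), 1
7. not p2 or p1, 1
8. p1, 1
Accessibility: 0R0, 0R1, 1R1
Complete open branch: countermodel on an S4-frame, so not valid in S4, nor in K, T (the same frame is also a K-frame and a T-frame).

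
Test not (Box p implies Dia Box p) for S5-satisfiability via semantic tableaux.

1. not (Box p implies Dia Box p), u
2. Box p, u   [neg-implies-rule on 1]
3. not Dia Box p, u   [neg-implies-rule on 1]
4. p, u   [Box-rule on 2 via uRu]
5. not Box p, u   [neg-Dia-rule on 3 via uRu]
6. not p, v   [neg-Box-rule on 5: fresh world v, uRv]
7. p, v   [Box-rule on 2 via uRv]
Accessibility: uRu, uRv, vRu, vRv
Branch closes: p and not p both at v.
Every branch closes; the branch above is one of them.

Unsatisfiable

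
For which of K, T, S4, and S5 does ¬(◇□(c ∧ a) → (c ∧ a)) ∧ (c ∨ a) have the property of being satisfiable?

K, T, S4

S4-tableau for the formula:
1. ¬(◇□(c ∧ a) → (c ∧ a)) ∧ (c ∨ a), 0
2. ¬(◇□(c ∧ a) → (c ∧ a)), 0   [∧-rule on 1]
3. c ∨ a, 0   [∧-rule on 1]
4. ◇□(c ∧ a), 0   [¬→-rule on 2]
5. ¬(c ∧ a), 0   [¬→-rule on 2]
6. a, 0   [∨-rule on 3 (branches; this branch)]
7. ¬c, 0   [¬∧-rule on 5 (branches; this branch)]
8. □(c ∧ a), 1   [◇-rule on 4: fresh world 1, 0R1]
9. c ∧ a, 1   [□-rule on 8 via 1R1]
10. c, 1   [∧-rule on 9]
11. a, 1   [∧-rule on 9]
Accessibility: 0R0, 0R1, 1R1
Complete open branch: satisfiable in S4, hence also in K, T (this S4-model is also a K-model and a T-model).
S5-tableau for the formula:
1. ¬(◇□(c ∧ a) → (c ∧ a)) ∧ (c ∨ a), 0
2. ¬(◇□(c ∧ a) → (c ∧ a)), 0   [∧-rule on 1]
3. c ∨ a, 0   [∧-rule on 1]
4. ◇□(c ∧ a), 0   [¬→-rule on 2]
5. ¬(c ∧ a), 0   [¬→-rule on 2]
6. a, 0   [∨-rule on 3 (branches; this branch)]
7. ¬c, 0   [¬∧-rule on 5 (branches; this branch)]
8. □(c ∧ a), 1   [◇-rule on 4: fresh world 1, 0R1]
9. c ∧ a, 0   [□-rule on 8 via 1R0]
10. c, 0   [∧-rule on 9]
Accessibility: 0R0, 0R1, 1R0, 1R1
Branch closes: c and ¬c both at 0.
Every branch closes (one shown): unsatisfiable in S5.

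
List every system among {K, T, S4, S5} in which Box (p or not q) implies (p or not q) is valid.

T-tableau for the negation not (Box (p or not q) implies (p or not q)):
1. not (Box (p or not q) implies (p or not q)), u
2. Box (p or not q), u   [neg-implies-rule on 1]
3. not (p or not q), u   [neg-implies-rule on 1]
4. not p, u   [neg-or-rule on 3]
5. q, u   [neg-or-rule on 3]
6. p or not q, u   [Box-rule on 2 via uRu]
7. not q, u   [or-rule on 6 (branches; this branch)]
Accessibility: uRu
Branch closes: q and not q both at u.
Every branch closes (one shown): valid in T, hence also in S4, S5 (every theorem of T is a theorem of S4 and S5).
K-tableau for the negation not (Box (p or not q) implies (p or not q)):
1. not (Box (p or not q) implies (p or not q)), u
2. Box (p or not q), u   [neg-implies-rule on 1]
3. not (p or not q), u   [neg-implies-rule on 1]
4. not p, u   [neg-or-rule on 3]
5. q, u   [neg-or-rule on 3]
Complete open branch: countermodel on a K-frame, so not valid in K.

T, S4, S5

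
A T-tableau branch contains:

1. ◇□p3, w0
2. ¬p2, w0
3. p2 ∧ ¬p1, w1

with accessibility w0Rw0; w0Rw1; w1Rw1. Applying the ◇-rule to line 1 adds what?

a fresh world w2 with w0Rw2, and □p3 at w2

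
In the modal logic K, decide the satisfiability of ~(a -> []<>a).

1. ~(a -> []<>a), u
2. a, u
3. ~[]<>a, u
4. ~<>a, v
Accessibility: uRv

Yes, satisfiable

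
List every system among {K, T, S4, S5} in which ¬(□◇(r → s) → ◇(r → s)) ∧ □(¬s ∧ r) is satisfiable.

T-tableau for the formula:
1. ¬(□◇(r → s) → ◇(r → s)) ∧ □(¬s ∧ r), w0
2. ¬(□◇(r → s) → ◇(r → s)), w0
3. □(¬s ∧ r), w0
4. □◇(r → s), w0
5. ¬◇(r → s), w0
6. ¬s ∧ r, w0
7. ¬s, w0
8. r, w0
9. ◇(r → s), w0
10. ¬(r → s), w0
11. r → s, w1
12. ¬s ∧ r, w1
13. ¬s, w1
14. r, w1
15. ◇(r → s), w1
16. ¬(r → s), w1
17. s, w1
Accessibility: w0Rw0, w0Rw1, w1Rw1
Branch closes: s and ¬s both at w1.
Every branch closes (one shown): unsatisfiable in T, hence also in S4, S5 (every S4/S5-frame is a T-frame).
K-tableau for the formula:
1. ¬(□◇(r → s) → ◇(r → s)) ∧ □(¬s ∧ r), w0
2. ¬(□◇(r → s) → ◇(r → s)), w0
3. □(¬s ∧ r), w0
4. □◇(r → s), w0
5. ¬◇(r → s), w0
Complete open branch: satisfiable in K.

K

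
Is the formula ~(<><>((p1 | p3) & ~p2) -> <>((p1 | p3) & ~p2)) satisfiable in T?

Yes, satisfiable

1. ~(<><>((p1 | p3) & ~p2) -> <>((p1 | p3) & ~p2)), w0
2. <><>((p1 | p3) & ~p2), w0
3. ~<>((p1 | p3) & ~p2), w0
4. ~((p1 | p3) & ~p2), w0
5. p2, w0
6. <>((p1 | p3) & ~p2), w1
7. ~((p1 | p3) & ~p2), w1
8. p2, w1
9. (p1 | p3) & ~p2, w2
10. p1 | p3, w2
11. ~p2, w2
12. p3, w2
Accessibility: w0Rw0, w0Rw1, w1Rw1, w1Rw2, w2Rw2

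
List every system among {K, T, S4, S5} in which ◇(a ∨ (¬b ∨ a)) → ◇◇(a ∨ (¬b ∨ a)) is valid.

T, S4, S5

K-tableau for the negation ¬(◇(a ∨ (¬b ∨ a)) → ◇◇(a ∨ (¬b ∨ a))):
1. ¬(◇(a ∨ (¬b ∨ a)) → ◇◇(a ∨ (¬b ∨ a))), w0
2. ◇(a ∨ (¬b ∨ a)), w0
3. ¬◇◇(a ∨ (¬b ∨ a)), w0
4. a ∨ (¬b ∨ a), w1
5. ¬◇(a ∨ (¬b ∨ a)), w1
6. ¬b ∨ a, w1
7. a, w1
Accessibility: w0Rw1
Complete open branch: countermodel on a K-frame, so not valid in K.
T-tableau for the negation ¬(◇(a ∨ (¬b ∨ a)) → ◇◇(a ∨ (¬b ∨ a))):
1. ¬(◇(a ∨ (¬b ∨ a)) → ◇◇(a ∨ (¬b ∨ a))), w0
2. ◇(a ∨ (¬b ∨ a)), w0
3. ¬◇◇(a ∨ (¬b ∨ a)), w0
4. ¬◇(a ∨ (¬b ∨ a)), w0
5. ¬(a ∨ (¬b ∨ a)), w0
6. ¬a, w0
7. ¬(¬b ∨ a), w0
8. b, w0
9. a ∨ (¬b ∨ a), w1
10. ¬◇(a ∨ (¬b ∨ a)), w1
11. ¬(a ∨ (¬b ∨ a)), w1
12. ¬a, w1
13. ¬(¬b ∨ a), w1
14. b, w1
15. ¬b ∨ a, w1
16. a, w1
Accessibility: w0Rw0, w0Rw1, w1Rw1
Branch closes: a and ¬a both at w1.
Every branch closes (one shown): valid in T, hence also in S4, S5 (every theorem of T is a theorem of S4 and S5).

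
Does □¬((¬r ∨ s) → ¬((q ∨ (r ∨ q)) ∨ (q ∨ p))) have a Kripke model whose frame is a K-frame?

1. □¬((¬r ∨ s) → ¬((q ∨ (r ∨ q)) ∨ (q ∨ p))), u

Satisfiable (open branch found)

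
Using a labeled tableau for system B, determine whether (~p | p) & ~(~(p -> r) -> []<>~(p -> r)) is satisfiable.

1. (~p | p) & ~(~(p -> r) -> []<>~(p -> r)), 0
2. ~p | p, 0   [&-rule on 1]
3. ~(~(p -> r) -> []<>~(p -> r)), 0   [&-rule on 1]
4. ~(p -> r), 0   [~->-rule on 3]
5. ~[]<>~(p -> r), 0   [~->-rule on 3]
6. p, 0   [~->-rule on 4]
7. ~r, 0   [~->-rule on 4]
8. ~<>~(p -> r), 1   [~[]-rule on 5: fresh world 1, 0R1]
9. p -> r, 0   [~<>-rule on 8 via 1R0]
10. p -> r, 1   [~<>-rule on 8 via 1R1]
11. r, 0   [->-rule on 9 (branches; this branch)]
Accessibility: 0R0, 0R1, 1R0, 1R1
Branch closes: r and ~r both at 0.
All branches of the tableau close; one closing branch shown above.

No, unsatisfiable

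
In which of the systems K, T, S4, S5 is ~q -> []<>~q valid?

S5

S4-tableau for the negation ~(~q -> []<>~q):
1. ~(~q -> []<>~q), u
2. ~q, u
3. ~[]<>~q, u
4. ~<>~q, v
5. q, v
Accessibility: uRu, uRv, vRv
Complete open branch: countermodel on an S4-frame, so not valid in S4, nor in K, T (the same frame is also a K-frame and a T-frame).
S5-tableau for the negation ~(~q -> []<>~q):
1. ~(~q -> []<>~q), u
2. ~q, u
3. ~[]<>~q, u
4. ~<>~q, v
5. q, u
Accessibility: uRu, uRv, vRu, vRv
Branch closes: q and ~q both at u.
Every branch closes (one shown): valid in S5.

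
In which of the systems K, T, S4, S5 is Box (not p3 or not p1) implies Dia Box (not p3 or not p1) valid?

K-tableau for the negation not (Box (not p3 or not p1) implies Dia Box (not p3 or not p1)):
1. not (Box (not p3 or not p1) implies Dia Box (not p3 or not p1)), u
2. Box (not p3 or not p1), u
3. not Dia Box (not p3 or not p1), u
Complete open branch: countermodel on a K-frame, so not valid in K.
T-tableau for the negation not (Box (not p3 or not p1) implies Dia Box (not p3 or not p1)):
1. not (Box (not p3 or not p1) implies Dia Box (not p3 or not p1)), u
2. Box (not p3 or not p1), u
3. not Dia Box (not p3 or not p1), u
4. not p3 or not p1, u
5. not Box (not p3 or not p1), u
6. not p1, u
7. not (not p3 or not p1), v
8. p3, v
9. p1, v
10. not p3 or not p1, v
11. not Box (not p3 or not p1), v
12. not p1, v
Accessibility: uRu, uRv, vRv
Branch closes: p1 and not p1 both at v.
Every branch closes (one shown): valid in T, hence also in S4, S5 (every theorem of T is a theorem of S4 and S5).

T, S4, S5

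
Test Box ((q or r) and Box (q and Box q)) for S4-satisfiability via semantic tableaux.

1. Box ((q or r) and Box (q and Box q)), 0
2. (q or r) and Box (q and Box q), 0
3. q or r, 0
4. Box (q and Box q), 0
5. q and Box q, 0
6. q, 0
7. Box q, 0
8. r, 0
Accessibility: 0R0

Satisfiable (open branch found)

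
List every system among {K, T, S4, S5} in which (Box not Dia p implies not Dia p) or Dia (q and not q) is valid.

K-tableau for the negation not ((Box not Dia p implies not Dia p) or Dia (q and not q)):
1. not ((Box not Dia p implies not Dia p) or Dia (q and not q)), u
2. not (Box not Dia p implies not Dia p), u
3. not Dia (q and not q), u
4. Box not Dia p, u
5. Dia p, u
6. p, v
7. not (q and not q), v
8. not Dia p, v
9. q, v
Accessibility: uRv
Complete open branch: countermodel on a K-frame, so not valid in K.
T-tableau for the negation not ((Box not Dia p implies not Dia p) or Dia (q and not q)):
1. not ((Box not Dia p implies not Dia p) or Dia (q and not q)), u
2. not (Box not Dia p implies not Dia p), u
3. not Dia (q and not q), u
4. Box not Dia p, u
5. Dia p, u
6. not (q and not q), u
7. not Dia p, u
8. not p, u
9. q, u
10. p, v
11. not (q and not q), v
12. not Dia p, v
13. not p, v
Accessibility: uRu, uRv, vRv
Branch closes: p and not p both at v.
Every branch closes (one shown): valid in T, hence also in S4, S5 (every theorem of T is a theorem of S4 and S5).

T, S4, S5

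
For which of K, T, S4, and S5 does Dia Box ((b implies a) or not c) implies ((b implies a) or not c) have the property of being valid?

S5

S4-tableau for the negation not (Dia Box ((b implies a) or not c) implies ((b implies a) or not c)):
1. not (Dia Box ((b implies a) or not c) implies ((b implies a) or not c)), 0
2. Dia Box ((b implies a) or not c), 0
3. not ((b implies a) or not c), 0
4. not (b implies a), 0
5. c, 0
6. b, 0
7. not a, 0
8. Box ((b implies a) or not c), 1
9. (b implies a) or not c, 1
10. not c, 1
Accessibility: 0R0, 0R1, 1R1
Complete open branch: countermodel on an S4-frame, so not valid in S4, nor in K, T (the same frame is also a K-frame and a T-frame).
S5-tableau for the negation not (Dia Box ((b implies a) or not c) implies ((b implies a) or not c)):
1. not (Dia Box ((b implies a) or not c) implies ((b implies a) or not c)), 0
2. Dia Box ((b implies a) or not c), 0
3. not ((b implies a) or not c), 0
4. not (b implies a), 0
5. c, 0
6. b, 0
7. not a, 0
8. Box ((b implies a) or not c), 1
9. (b implies a) or not c, 0
10. (b implies a) or not c, 1
11. b implies a, 0
12. not c, 1
13. a, 0
Accessibility: 0R0, 0R1, 1R0, 1R1
Branch closes: a and not a both at 0.
Every branch closes (one shown): valid in S5.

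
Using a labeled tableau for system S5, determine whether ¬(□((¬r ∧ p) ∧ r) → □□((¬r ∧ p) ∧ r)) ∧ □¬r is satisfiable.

1. ¬(□((¬r ∧ p) ∧ r) → □□((¬r ∧ p) ∧ r)) ∧ □¬r, 0
2. ¬(□((¬r ∧ p) ∧ r) → □□((¬r ∧ p) ∧ r)), 0   [∧-rule on 1]
3. □¬r, 0   [∧-rule on 1]
4. □((¬r ∧ p) ∧ r), 0   [¬→-rule on 2]
5. ¬□□((¬r ∧ p) ∧ r), 0   [¬→-rule on 2]
6. ¬r, 0   [□-rule on 3 via 0R0]
7. (¬r ∧ p) ∧ r, 0   [□-rule on 4 via 0R0]
8. ¬r ∧ p, 0   [∧-rule on 7]
9. r, 0   [∧-rule on 7]
Accessibility: 0R0
Branch closes: r and ¬r both at 0.
(One branch shown.) All branches close.

No, unsatisfiable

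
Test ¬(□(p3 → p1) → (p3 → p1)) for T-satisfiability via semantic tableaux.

Unsatisfiable

1. ¬(□(p3 → p1) → (p3 → p1)), w0
2. □(p3 → p1), w0
3. ¬(p3 → p1), w0
4. p3, w0
5. ¬p1, w0
6. p3 → p1, w0
7. p1, w0
Accessibility: w0Rw0
Branch closes: p1 and ¬p1 both at w0.
Every branch closes; the branch above is one of them.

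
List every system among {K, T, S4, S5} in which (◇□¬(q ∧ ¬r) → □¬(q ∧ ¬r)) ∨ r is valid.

S4-tableau for the negation ¬((◇□¬(q ∧ ¬r) → □¬(q ∧ ¬r)) ∨ r):
1. ¬((◇□¬(q ∧ ¬r) → □¬(q ∧ ¬r)) ∨ r), u
2. ¬(◇□¬(q ∧ ¬r) → □¬(q ∧ ¬r)), u
3. ¬r, u
4. ◇□¬(q ∧ ¬r), u
5. ¬□¬(q ∧ ¬r), u
6. □¬(q ∧ ¬r), v
7. ¬(q ∧ ¬r), v
8. r, v
9. q ∧ ¬r, w
10. q, w
11. ¬r, w
Accessibility: uRu, uRv, uRw, vRv, wRw
Complete open branch: countermodel on an S4-frame, so not valid in S4, nor in K, T (the same frame is also a K-frame and a T-frame).
S5-tableau for the negation ¬((◇□¬(q ∧ ¬r) → □¬(q ∧ ¬r)) ∨ r):
1. ¬((◇□¬(q ∧ ¬r) → □¬(q ∧ ¬r)) ∨ r), u
2. ¬(◇□¬(q ∧ ¬r) → □¬(q ∧ ¬r)), u
3. ¬r, u
4. ◇□¬(q ∧ ¬r), u
5. ¬□¬(q ∧ ¬r), u
6. □¬(q ∧ ¬r), v
7. ¬(q ∧ ¬r), u
8. ¬(q ∧ ¬r), v
9. ¬q, u
10. r, v
11. q ∧ ¬r, w
12. q, w
13. ¬r, w
14. ¬(q ∧ ¬r), w
15. r, w
Accessibility: uRu, uRv, uRw, vRu, vRv, vRw, wRu, wRv, wRw
Branch closes: r and ¬r both at w.
Every branch closes (one shown): valid in S5.

S5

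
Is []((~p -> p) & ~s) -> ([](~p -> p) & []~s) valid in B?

Yes, valid

Tableau for the negation ~([]((~p -> p) & ~s) -> ([](~p -> p) & []~s)):
1. ~([]((~p -> p) & ~s) -> ([](~p -> p) & []~s)), 0
2. []((~p -> p) & ~s), 0
3. ~([](~p -> p) & []~s), 0
4. (~p -> p) & ~s, 0
5. ~p -> p, 0
6. ~s, 0
7. ~[](~p -> p), 0
8. p, 0
9. ~(~p -> p), 1
10. ~p, 1
11. (~p -> p) & ~s, 1
12. ~p -> p, 1
13. ~s, 1
14. p, 1
Accessibility: 0R0, 0R1, 1R0, 1R1
Branch closes: p and ~p both at 1.
Every branch of the negation's tableau closes; the branch above is one of them.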